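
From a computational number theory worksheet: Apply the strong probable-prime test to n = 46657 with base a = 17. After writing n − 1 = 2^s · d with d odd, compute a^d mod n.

31641

n − 1 = 46656 = 2^6 · 729, so s = 6 and d = 729.
Repeated squaring mod 46657: 17^1 ≡ 17, 17^2 ≡ 289, 17^4 ≡ 36864, 17^8 ≡ 22714, 17^16 ≡ 39347, 17^32 ≡ 13835, 17^64 ≡ 20211, 17^128 ≡ 2486, 17^256 ≡ 21472, 17^512 ≡ 28967.
729 = 512 + 128 + 64 + 16 + 8 + 1, so 17^729 ≡ 28967·2486·20211·39347·22714·17 ≡ 31641 (mod 46657).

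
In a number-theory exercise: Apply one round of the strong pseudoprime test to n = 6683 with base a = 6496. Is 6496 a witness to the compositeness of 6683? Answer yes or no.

n − 1 = 6682 = 2^1 · 3341, so s = 1 and d = 3341.
x_0 = 6496^3341 mod 6683 = 4446.
x_0 ∉ {1, 6682} and s = 1, so 6496 is a Miller–Rabin witness and 6683 is composite.

yes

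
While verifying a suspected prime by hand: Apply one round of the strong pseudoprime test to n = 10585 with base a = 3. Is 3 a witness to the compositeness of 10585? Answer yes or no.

n − 1 = 10584 = 2^3 · 1323, so s = 3 and d = 1323.
x_0 = 3^1323 mod 10585 = 8422.
x_0 is neither 1 nor 10584, so continue squaring.
x_1 = 8422^2 mod 10585 = 10584.
x_1 ≡ −1, so 3 is not a witness.

no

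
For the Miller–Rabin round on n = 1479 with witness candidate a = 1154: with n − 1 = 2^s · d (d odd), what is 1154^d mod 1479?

n − 1 = 1478 = 2^1 · 739, so s = 1 and d = 739.
Repeated squaring mod 1479: 1154^1 ≡ 1154, 1154^2 ≡ 616, 1154^4 ≡ 832, 1154^8 ≡ 52, 1154^16 ≡ 1225, 1154^32 ≡ 919, 1154^64 ≡ 52, 1154^128 ≡ 1225, 1154^256 ≡ 919, 1154^512 ≡ 52.
739 = 512 + 128 + 64 + 32 + 2 + 1, so 1154^739 ≡ 52·1225·52·919·616·1154 ≡ 281 (mod 1479).

281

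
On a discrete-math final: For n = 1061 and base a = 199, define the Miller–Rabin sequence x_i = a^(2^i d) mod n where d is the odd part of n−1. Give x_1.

n − 1 = 1060 = 2^2 · 265, so s = 2 and d = 265.
By repeated squaring, 199^265 ≡ 1 (mod 1061).
x_0 = 1.
x_1 = 1^2 mod 1061 = 1.

1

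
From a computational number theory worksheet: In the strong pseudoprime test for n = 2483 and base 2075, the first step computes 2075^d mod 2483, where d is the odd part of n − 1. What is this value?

1321

n − 1 = 2482 = 2^1 · 1241, so s = 1 and d = 1241.
Repeated squaring mod 2483: 2075^1 ≡ 2075, 2075^2 ≡ 103, 2075^4 ≡ 677, 2075^8 ≡ 1457, 2075^16 ≡ 2367, 2075^32 ≡ 1041, 2075^64 ≡ 1093, 2075^128 ≡ 326, 2075^256 ≡ 1990, 2075^512 ≡ 2198, 2075^1024 ≡ 1769.
1241 = 1024 + 128 + 64 + 16 + 8 + 1, so 2075^1241 ≡ 1769·326·1093·2367·1457·2075 ≡ 1321 (mod 2483).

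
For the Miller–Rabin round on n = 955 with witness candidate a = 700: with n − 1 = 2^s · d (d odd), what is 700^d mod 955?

870

n − 1 = 954 = 2^1 · 477, so s = 1 and d = 477.
700^477 mod 955 = 870.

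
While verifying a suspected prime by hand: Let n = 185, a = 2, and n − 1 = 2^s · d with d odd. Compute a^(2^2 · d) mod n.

n − 1 = 184 = 2^3 · 23, so s = 3 and d = 23.
Repeated squaring mod 185: 2^1 ≡ 2, 2^2 ≡ 4, 2^4 ≡ 16, 2^8 ≡ 71, 2^16 ≡ 46.
23 = 16 + 4 + 2 + 1, so 2^23 ≡ 46·16·4·2 ≡ 153 (mod 185).
x_0 = 153.
x_1 = 153^2 mod 185 = 99.
x_2 = 99^2 mod 185 = 181.

181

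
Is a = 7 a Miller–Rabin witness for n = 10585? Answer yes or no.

n − 1 = 10584 = 2^3 · 1323, so s = 3 and d = 1323.
x_0 = 7^1323 mod 10585 = 5453.
x_0 is neither 1 nor 10584, so continue squaring.
x_1 = 5453^2 mod 10585 = 1944.
x_2 = 1944^2 mod 10585 = 291.
Reached i = s−1 = 2 without hitting −1: 7 is a Miller–Rabin witness and 10585 is composite.

yes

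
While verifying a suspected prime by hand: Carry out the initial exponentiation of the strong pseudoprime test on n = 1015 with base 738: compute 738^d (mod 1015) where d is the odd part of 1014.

167

n − 1 = 1014 = 2^1 · 507, so s = 1 and d = 507.
By repeated squaring, 738^507 ≡ 167 (mod 1015).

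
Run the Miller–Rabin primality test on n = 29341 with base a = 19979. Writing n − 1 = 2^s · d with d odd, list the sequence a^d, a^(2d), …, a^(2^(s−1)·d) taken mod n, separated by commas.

12394, 11101

n − 1 = 29340 = 2^2 · 7335, so s = 2 and d = 7335.
x_0 = 19979^7335 mod 29341 = 12394.
x_1 = 12394^2 mod 29341 = 11101.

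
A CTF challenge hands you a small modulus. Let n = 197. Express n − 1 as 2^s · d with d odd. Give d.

Halving: 196 → 98 → 49; 49 is odd.
So 196 = 2^2 · 49.

49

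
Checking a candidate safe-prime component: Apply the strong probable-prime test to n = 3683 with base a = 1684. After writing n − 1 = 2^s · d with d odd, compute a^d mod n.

3410

n − 1 = 3682 = 2^1 · 1841, so s = 1 and d = 1841.
1684^1841 mod 3683 = 3410.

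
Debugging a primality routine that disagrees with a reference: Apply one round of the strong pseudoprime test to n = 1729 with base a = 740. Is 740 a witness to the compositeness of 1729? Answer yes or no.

no

n − 1 = 1728 = 2^6 · 27, so s = 6 and d = 27.
x_0 = 740^27 mod 1729 = 1728.
x_0 = 1728 ≡ −1, so 740 is not a witness.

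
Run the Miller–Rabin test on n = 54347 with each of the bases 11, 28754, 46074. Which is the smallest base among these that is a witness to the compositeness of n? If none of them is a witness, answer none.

none

n − 1 = 54346 = 2^1 · 27173, so s = 1 and d = 27173.
Base 11: x_0 = 11^27173 mod 54347 = 1. x_0 = 1, so 11 is not a witness.
Base 28754: x_0 = 28754^27173 mod 54347 = 1. x_0 = 1, so 28754 is not a witness.
Base 46074: x_0 = 46074^27173 mod 54347 = 54346. x_0 = 54346 ≡ −1, so 46074 is not a witness.
No listed base is a witness for 54347.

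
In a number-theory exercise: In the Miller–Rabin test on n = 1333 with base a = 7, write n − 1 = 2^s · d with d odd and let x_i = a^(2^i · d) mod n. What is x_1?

345

n − 1 = 1332 = 2^2 · 333, so s = 2 and d = 333.
By repeated squaring, 7^333 ≡ 343 (mod 1333).
x_0 = 343.
x_1 = 343^2 mod 1333 = 345.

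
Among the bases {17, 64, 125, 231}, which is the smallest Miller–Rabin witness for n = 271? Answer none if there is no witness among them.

n − 1 = 270 = 2^1 · 135, so s = 1 and d = 135.
Base 17: x_0 = 17^135 mod 271 = 1. x_0 = 1, so 17 is not a witness.
Base 64: x_0 = 64^135 mod 271 = 1. x_0 = 1, so 64 is not a witness.
Base 125: x_0 = 125^135 mod 271 = 1. x_0 = 1, so 125 is not a witness.
Base 231: x_0 = 231^135 mod 271 = 270. x_0 = 270 ≡ −1, so 231 is not a witness.
No listed base is a witness for 271.

none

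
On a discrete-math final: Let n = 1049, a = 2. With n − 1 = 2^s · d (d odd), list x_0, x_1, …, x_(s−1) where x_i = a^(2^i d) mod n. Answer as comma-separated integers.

n − 1 = 1048 = 2^3 · 131, so s = 3 and d = 131.
x_0 = 2^131 mod 1049 = 1048.
x_1 = 1048^2 mod 1049 = 1.
x_2 = 1^2 mod 1049 = 1.

1048, 1, 1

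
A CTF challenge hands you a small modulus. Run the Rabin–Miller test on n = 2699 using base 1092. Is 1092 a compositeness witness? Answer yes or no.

n − 1 = 2698 = 2^1 · 1349, so s = 1 and d = 1349.
x_0 = 1092^1349 mod 2699 = 1.
x_0 = 1, so 1092 is not a witness.

no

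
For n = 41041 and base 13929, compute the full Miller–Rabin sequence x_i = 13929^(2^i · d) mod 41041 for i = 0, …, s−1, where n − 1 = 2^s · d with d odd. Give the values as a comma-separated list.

18283, 30185, 24025, 1

n − 1 = 41040 = 2^4 · 2565, so s = 4 and d = 2565.
x_0 = 13929^2565 mod 41041 = 18283.
x_1 = 18283^2 mod 41041 = 30185.
x_2 = 30185^2 mod 41041 = 24025.
x_3 = 24025^2 mod 41041 = 1.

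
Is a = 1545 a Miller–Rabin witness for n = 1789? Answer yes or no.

no

n − 1 = 1788 = 2^2 · 447, so s = 2 and d = 447.
Repeated squaring mod 1789: 1545^1 ≡ 1545, 1545^2 ≡ 499, 1545^4 ≡ 330, 1545^8 ≡ 1560, 1545^16 ≡ 560, 1545^32 ≡ 525, 1545^64 ≡ 119, 1545^128 ≡ 1638, 1545^256 ≡ 1333.
447 = 256 + 128 + 32 + 16 + 8 + 4 + 2 + 1, so 1545^447 ≡ 1333·1638·525·560·1560·330·499·1545 ≡ 1788 (mod 1789).
x_0 = 1545^447 mod 1789 = 1788.
x_0 = 1788 ≡ −1, so 1545 is not a witness.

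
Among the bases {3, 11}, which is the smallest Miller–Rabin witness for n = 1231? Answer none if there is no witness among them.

none

n − 1 = 1230 = 2^1 · 615, so s = 1 and d = 615.
Base 3: x_0 = 3^615 mod 1231 = 1230. x_0 = 1230 ≡ −1, so 3 is not a witness.
Base 11: x_0 = 11^615 mod 1231 = 1. x_0 = 1, so 11 is not a witness.
No listed base is a witness for 1231.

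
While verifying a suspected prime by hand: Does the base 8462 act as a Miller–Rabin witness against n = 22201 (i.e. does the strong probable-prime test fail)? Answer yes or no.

n − 1 = 22200 = 2^3 · 2775, so s = 3 and d = 2775.
x_0 = 8462^2775 mod 22201 = 22200.
x_0 = 22200 ≡ −1, so 8462 is not a witness.

no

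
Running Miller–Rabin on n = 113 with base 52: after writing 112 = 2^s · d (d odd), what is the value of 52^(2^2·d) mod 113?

112

n − 1 = 112 = 2^4 · 7, so s = 4 and d = 7.
Repeated squaring mod 113: 52^1 ≡ 52, 52^2 ≡ 105, 52^4 ≡ 64.
7 = 4 + 2 + 1, so 52^7 ≡ 64·105·52 ≡ 44 (mod 113).
x_0 = 44.
x_1 = 44^2 mod 113 = 15.
x_2 = 15^2 mod 113 = 112.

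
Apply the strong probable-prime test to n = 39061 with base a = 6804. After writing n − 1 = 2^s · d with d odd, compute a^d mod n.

38191

n − 1 = 39060 = 2^2 · 9765, so s = 2 and d = 9765.
6804^9765 mod 39061 = 38191.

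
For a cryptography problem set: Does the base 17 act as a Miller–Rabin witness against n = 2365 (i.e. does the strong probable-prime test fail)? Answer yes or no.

yes

n − 1 = 2364 = 2^2 · 591, so s = 2 and d = 591.
By repeated squaring, 17^591 ≡ 2118 (mod 2365).
x_0 = 17^591 mod 2365 = 2118.
x_0 is neither 1 nor 2364, so continue squaring.
x_1 = 2118^2 mod 2365 = 1884.
Reached i = s−1 = 1 without hitting −1: 17 is a Miller–Rabin witness and 2365 is composite.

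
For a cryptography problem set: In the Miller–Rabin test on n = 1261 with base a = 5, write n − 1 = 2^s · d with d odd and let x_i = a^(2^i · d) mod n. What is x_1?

n − 1 = 1260 = 2^2 · 315, so s = 2 and d = 315.
x_0 = 5^315 mod 1261 = 34.
x_1 = 34^2 mod 1261 = 1156.

1156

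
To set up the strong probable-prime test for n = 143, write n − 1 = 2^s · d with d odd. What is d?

71

Halving: 142 → 71; 71 is odd.
So 142 = 2^1 · 71.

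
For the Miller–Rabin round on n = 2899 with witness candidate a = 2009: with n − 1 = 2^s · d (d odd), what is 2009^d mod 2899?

2517

n − 1 = 2898 = 2^1 · 1449, so s = 1 and d = 1449.
2009^1449 mod 2899 = 2517.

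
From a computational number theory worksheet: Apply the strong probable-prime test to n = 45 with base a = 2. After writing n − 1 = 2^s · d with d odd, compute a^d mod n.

23

n − 1 = 44 = 2^2 · 11, so s = 2 and d = 11.
Repeated squaring mod 45: 2^1 ≡ 2, 2^2 ≡ 4, 2^4 ≡ 16, 2^8 ≡ 31.
11 = 8 + 2 + 1, so 2^11 ≡ 31·4·2 ≡ 23 (mod 45).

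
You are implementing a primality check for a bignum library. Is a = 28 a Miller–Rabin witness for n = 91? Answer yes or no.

n − 1 = 90 = 2^1 · 45, so s = 1 and d = 45.
x_0 = 28^45 mod 91 = 70.
x_0 ∉ {1, 90} and s = 1, so 28 is a Miller–Rabin witness and 91 is composite.

yes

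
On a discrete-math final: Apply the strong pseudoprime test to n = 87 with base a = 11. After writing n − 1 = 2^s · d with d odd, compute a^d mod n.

n − 1 = 86 = 2^1 · 43, so s = 1 and d = 43.
11^43 mod 87 = 47.

47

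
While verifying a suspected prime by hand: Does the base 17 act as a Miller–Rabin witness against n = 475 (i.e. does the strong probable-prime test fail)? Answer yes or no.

yes

n − 1 = 474 = 2^1 · 237, so s = 1 and d = 237.
x_0 = 17^237 mod 475 = 277.
x_0 ∉ {1, 474} and s = 1, so 17 is a Miller–Rabin witness and 475 is composite.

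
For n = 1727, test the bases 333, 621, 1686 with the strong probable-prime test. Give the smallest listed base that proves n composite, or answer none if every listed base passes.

n − 1 = 1726 = 2^1 · 863, so s = 1 and d = 863.
Base 333: x_0 = 333^863 mod 1727 = 1622. x_0 ∉ {1, 1726} and s = 1, so 333 is a Miller–Rabin witness and 1727 is composite.
Base 621: x_0 = 621^863 mod 1727 = 950. x_0 ∉ {1, 1726} and s = 1, so 621 is a Miller–Rabin witness and 1727 is composite.
Base 1686: x_0 = 1686^863 mod 1727 = 720. x_0 ∉ {1, 1726} and s = 1, so 1686 is a Miller–Rabin witness and 1727 is composite.
The smallest witness among the given bases is 333.

333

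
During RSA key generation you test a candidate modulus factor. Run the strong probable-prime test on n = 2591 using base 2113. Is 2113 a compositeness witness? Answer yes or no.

no

n − 1 = 2590 = 2^1 · 1295, so s = 1 and d = 1295.
x_0 = 2113^1295 mod 2591 = 1.
x_0 = 1, so 2113 is not a witness.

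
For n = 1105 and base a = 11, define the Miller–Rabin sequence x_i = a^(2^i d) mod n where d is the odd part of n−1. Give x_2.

n − 1 = 1104 = 2^4 · 69, so s = 4 and d = 69.
x_0 = 11^69 mod 1105 = 996.
x_1 = 996^2 mod 1105 = 831.
x_2 = 831^2 mod 1105 = 1041.

1041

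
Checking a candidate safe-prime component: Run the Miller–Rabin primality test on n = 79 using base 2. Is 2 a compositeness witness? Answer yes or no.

n − 1 = 78 = 2^1 · 39, so s = 1 and d = 39.
x_0 = 2^39 mod 79 = 1.
x_0 = 1, so 2 is not a witness.

no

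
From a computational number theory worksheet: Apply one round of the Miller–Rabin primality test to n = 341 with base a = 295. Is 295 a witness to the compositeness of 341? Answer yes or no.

n − 1 = 340 = 2^2 · 85, so s = 2 and d = 85.
x_0 = 295^85 mod 341 = 1.
x_0 = 1, so 295 is not a witness.

no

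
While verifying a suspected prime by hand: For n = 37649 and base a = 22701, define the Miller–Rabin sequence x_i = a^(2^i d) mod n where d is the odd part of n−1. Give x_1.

n − 1 = 37648 = 2^4 · 2353, so s = 4 and d = 2353.
By repeated squaring, 22701^2353 ≡ 11089 (mod 37649).
x_0 = 11089.
x_1 = 11089^2 mod 37649 = 4287.

4287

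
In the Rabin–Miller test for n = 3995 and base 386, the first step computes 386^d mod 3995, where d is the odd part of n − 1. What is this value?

1816

n − 1 = 3994 = 2^1 · 1997, so s = 1 and d = 1997.
386^1997 mod 3995 = 1816.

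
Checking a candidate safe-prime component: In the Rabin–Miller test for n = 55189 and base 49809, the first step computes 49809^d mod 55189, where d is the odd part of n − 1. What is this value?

n − 1 = 55188 = 2^2 · 13797, so s = 2 and d = 13797.
49809^13797 mod 55189 = 21952.

21952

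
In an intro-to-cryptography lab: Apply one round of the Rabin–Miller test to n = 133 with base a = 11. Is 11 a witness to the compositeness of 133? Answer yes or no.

no

n − 1 = 132 = 2^2 · 33, so s = 2 and d = 33.
By repeated squaring, 11^33 ≡ 1 (mod 133).
x_0 = 11^33 mod 133 = 1.
x_0 = 1, so 11 is not a witness.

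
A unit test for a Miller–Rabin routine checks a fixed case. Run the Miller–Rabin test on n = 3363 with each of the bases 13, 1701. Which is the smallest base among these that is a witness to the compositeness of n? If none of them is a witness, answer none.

13

n − 1 = 3362 = 2^1 · 1681, so s = 1 and d = 1681.
Base 13: x_0 = 13^1681 mod 3363 = 2233. x_0 ∉ {1, 3362} and s = 1, so 13 is a Miller–Rabin witness and 3363 is composite.
Base 1701: x_0 = 1701^1681 mod 3363 = 2295. x_0 ∉ {1, 3362} and s = 1, so 1701 is a Miller–Rabin witness and 3363 is composite.
The smallest witness among the given bases is 13.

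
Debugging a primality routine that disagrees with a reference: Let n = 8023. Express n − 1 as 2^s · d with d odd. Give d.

4011

Halving: 8022 → 4011; 4011 is odd.
So 8022 = 2^1 · 4011.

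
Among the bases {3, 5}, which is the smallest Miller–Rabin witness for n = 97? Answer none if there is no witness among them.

n − 1 = 96 = 2^5 · 3, so s = 5 and d = 3.
Base 3: x_0 = 3^3 mod 97 = 27. x_0 is neither 1 nor 96, so continue squaring. x_1 = 27^2 mod 97 = 50. x_2 = 50^2 mod 97 = 75. x_3 = 75^2 mod 97 = 96. x_3 ≡ −1, so 3 is not a witness.
Base 5: x_0 = 5^3 mod 97 = 28. x_0 is neither 1 nor 96, so continue squaring. x_1 = 28^2 mod 97 = 8. x_2 = 8^2 mod 97 = 64. x_3 = 64^2 mod 97 = 22. x_4 = 22^2 mod 97 = 96. x_4 ≡ −1, so 5 is not a witness.
No listed base is a witness for 97.

none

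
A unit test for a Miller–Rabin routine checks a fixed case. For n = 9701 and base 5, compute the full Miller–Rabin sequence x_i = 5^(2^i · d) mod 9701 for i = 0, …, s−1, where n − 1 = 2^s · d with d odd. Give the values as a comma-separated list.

8287, 990

n − 1 = 9700 = 2^2 · 2425, so s = 2 and d = 2425.
x_0 = 5^2425 mod 9701 = 8287.
x_1 = 8287^2 mod 9701 = 990.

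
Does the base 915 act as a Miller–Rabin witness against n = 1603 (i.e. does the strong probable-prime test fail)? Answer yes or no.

no

n − 1 = 1602 = 2^1 · 801, so s = 1 and d = 801.
x_0 = 915^801 mod 1603 = 1602.
x_0 = 1602 ≡ −1, so 915 is not a witness.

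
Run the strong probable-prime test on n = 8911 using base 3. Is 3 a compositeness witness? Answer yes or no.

n − 1 = 8910 = 2^1 · 4455, so s = 1 and d = 4455.
x_0 = 3^4455 mod 8911 = 8910.
x_0 = 8910 ≡ −1, so 3 is not a witness.

no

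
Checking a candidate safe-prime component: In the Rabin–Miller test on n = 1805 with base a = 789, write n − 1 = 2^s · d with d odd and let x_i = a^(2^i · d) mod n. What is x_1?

1031

n − 1 = 1804 = 2^2 · 451, so s = 2 and d = 451.
By repeated squaring, 789^451 ≡ 219 (mod 1805).
x_0 = 219.
x_1 = 219^2 mod 1805 = 1031.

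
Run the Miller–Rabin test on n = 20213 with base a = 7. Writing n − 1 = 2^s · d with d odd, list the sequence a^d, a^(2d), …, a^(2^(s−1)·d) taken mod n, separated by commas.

16207, 19127

n − 1 = 20212 = 2^2 · 5053, so s = 2 and d = 5053.
x_0 = 7^5053 mod 20213 = 16207.
x_1 = 16207^2 mod 20213 = 19127.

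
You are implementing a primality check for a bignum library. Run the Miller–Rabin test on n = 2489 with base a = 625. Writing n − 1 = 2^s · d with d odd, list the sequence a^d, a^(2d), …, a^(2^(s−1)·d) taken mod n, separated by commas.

177, 1461, 1448

n − 1 = 2488 = 2^3 · 311, so s = 3 and d = 311.
x_0 = 625^311 mod 2489 = 177.
x_1 = 177^2 mod 2489 = 1461.
x_2 = 1461^2 mod 2489 = 1448.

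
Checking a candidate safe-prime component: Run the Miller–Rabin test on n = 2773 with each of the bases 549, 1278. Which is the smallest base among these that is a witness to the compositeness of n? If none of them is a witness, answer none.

549

n − 1 = 2772 = 2^2 · 693, so s = 2 and d = 693.
Base 549: x_0 = 549^693 mod 2773 = 1842. x_0 is neither 1 nor 2772, so continue squaring. x_1 = 1842^2 mod 2773 = 1585. Reached i = s−1 = 1 without hitting −1: 549 is a Miller–Rabin witness and 2773 is composite.
Base 1278: x_0 = 1278^693 mod 2773 = 917. x_0 is neither 1 nor 2772, so continue squaring. x_1 = 917^2 mod 2773 = 670. Reached i = s−1 = 1 without hitting −1: 1278 is a Miller–Rabin witness and 2773 is composite.
The smallest witness among the given bases is 549.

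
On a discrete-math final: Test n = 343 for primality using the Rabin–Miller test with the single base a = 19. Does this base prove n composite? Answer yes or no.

no

n − 1 = 342 = 2^1 · 171, so s = 1 and d = 171.
Repeated squaring mod 343: 19^1 ≡ 19, 19^2 ≡ 18, 19^4 ≡ 324, 19^8 ≡ 18, 19^16 ≡ 324, 19^32 ≡ 18, 19^64 ≡ 324, 19^128 ≡ 18.
171 = 128 + 32 + 8 + 2 + 1, so 19^171 ≡ 18·18·18·18·19 ≡ 342 (mod 343).
x_0 = 19^171 mod 343 = 342.
x_0 = 342 ≡ −1, so 19 is not a witness.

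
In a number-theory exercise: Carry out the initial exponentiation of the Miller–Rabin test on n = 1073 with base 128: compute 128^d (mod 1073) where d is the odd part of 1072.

742

n − 1 = 1072 = 2^4 · 67, so s = 4 and d = 67.
By repeated squaring, 128^67 ≡ 742 (mod 1073).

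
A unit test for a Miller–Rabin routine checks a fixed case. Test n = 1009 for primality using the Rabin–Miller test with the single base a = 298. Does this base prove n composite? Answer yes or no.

n − 1 = 1008 = 2^4 · 63, so s = 4 and d = 63.
x_0 = 298^63 mod 1009 = 179.
x_0 is neither 1 nor 1008, so continue squaring.
x_1 = 179^2 mod 1009 = 762.
x_2 = 762^2 mod 1009 = 469.
x_3 = 469^2 mod 1009 = 1008.
x_3 ≡ −1, so 298 is not a witness.

no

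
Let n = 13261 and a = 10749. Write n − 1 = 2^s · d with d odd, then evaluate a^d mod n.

n − 1 = 13260 = 2^2 · 3315, so s = 2 and d = 3315.
10749^3315 mod 13261 = 8508.

8508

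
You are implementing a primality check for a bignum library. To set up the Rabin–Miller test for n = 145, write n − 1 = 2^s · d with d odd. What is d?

Halving: 144 → 72 → 36 → 18 → 9; 9 is odd.
So 144 = 2^4 · 9.

9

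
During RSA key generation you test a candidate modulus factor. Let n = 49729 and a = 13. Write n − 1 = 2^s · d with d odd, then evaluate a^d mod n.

n − 1 = 49728 = 2^6 · 777, so s = 6 and d = 777.
Repeated squaring mod 49729: 13^1 ≡ 13, 13^2 ≡ 169, 13^4 ≡ 28561, 13^8 ≡ 25934, 13^16 ≡ 37360, 13^32 ≡ 25757, 13^64 ≡ 38189, 13^128 ≡ 47067, 13^256 ≡ 24726, 13^512 ≡ 6750.
777 = 512 + 256 + 8 + 1, so 13^777 ≡ 6750·24726·25934·13 ≡ 7135 (mod 49729).

7135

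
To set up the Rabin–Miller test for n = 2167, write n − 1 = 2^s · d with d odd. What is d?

1083

Halving: 2166 → 1083; 1083 is odd.
So 2166 = 2^1 · 1083.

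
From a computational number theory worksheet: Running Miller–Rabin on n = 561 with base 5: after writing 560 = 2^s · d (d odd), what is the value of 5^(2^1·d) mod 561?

529

n − 1 = 560 = 2^4 · 35, so s = 4 and d = 35.
Repeated squaring mod 561: 5^1 ≡ 5, 5^2 ≡ 25, 5^4 ≡ 64, 5^8 ≡ 169, 5^16 ≡ 511, 5^32 ≡ 256.
35 = 32 + 2 + 1, so 5^35 ≡ 256·25·5 ≡ 23 (mod 561).
x_0 = 23.
x_1 = 23^2 mod 561 = 529.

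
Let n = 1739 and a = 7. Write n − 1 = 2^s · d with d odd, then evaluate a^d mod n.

n − 1 = 1738 = 2^1 · 869, so s = 1 and d = 869.
7^869 mod 1739 = 1452.

1452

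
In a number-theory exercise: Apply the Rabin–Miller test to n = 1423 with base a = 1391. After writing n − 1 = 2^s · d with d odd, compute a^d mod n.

1422

n − 1 = 1422 = 2^1 · 711, so s = 1 and d = 711.
1391^711 mod 1423 = 1422.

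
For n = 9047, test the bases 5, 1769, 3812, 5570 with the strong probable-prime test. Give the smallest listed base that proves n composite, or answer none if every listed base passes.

5

n − 1 = 9046 = 2^1 · 4523, so s = 1 and d = 4523.
Base 5: x_0 = 5^4523 mod 9047 = 130. x_0 ∉ {1, 9046} and s = 1, so 5 is a Miller–Rabin witness and 9047 is composite.
Base 1769: x_0 = 1769^4523 mod 9047 = 6763. x_0 ∉ {1, 9046} and s = 1, so 1769 is a Miller–Rabin witness and 9047 is composite.
Base 3812: x_0 = 3812^4523 mod 9047 = 7036. x_0 ∉ {1, 9046} and s = 1, so 3812 is a Miller–Rabin witness and 9047 is composite.
Base 5570: x_0 = 5570^4523 mod 9047 = 7963. x_0 ∉ {1, 9046} and s = 1, so 5570 is a Miller–Rabin witness and 9047 is composite.
The smallest witness among the given bases is 5.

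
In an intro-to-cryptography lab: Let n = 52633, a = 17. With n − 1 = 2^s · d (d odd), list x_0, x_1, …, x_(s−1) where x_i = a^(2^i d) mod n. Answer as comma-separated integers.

n − 1 = 52632 = 2^3 · 6579, so s = 3 and d = 6579.
x_0 = 17^6579 mod 52633 = 825.
x_1 = 825^2 mod 52633 = 49029.
x_2 = 49029^2 mod 52633 = 41098.

825, 49029, 41098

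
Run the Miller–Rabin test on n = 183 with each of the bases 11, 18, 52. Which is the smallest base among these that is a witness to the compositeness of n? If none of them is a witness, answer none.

11

n − 1 = 182 = 2^1 · 91, so s = 1 and d = 91.
Base 11: x_0 = 11^91 mod 183 = 50. x_0 ∉ {1, 182} and s = 1, so 11 is a Miller–Rabin witness and 183 is composite.
Base 18: x_0 = 18^91 mod 183 = 165. x_0 ∉ {1, 182} and s = 1, so 18 is a Miller–Rabin witness and 183 is composite.
Base 52: x_0 = 52^91 mod 183 = 52. x_0 ∉ {1, 182} and s = 1, so 52 is a Miller–Rabin witness and 183 is composite.
The smallest witness among the given bases is 11.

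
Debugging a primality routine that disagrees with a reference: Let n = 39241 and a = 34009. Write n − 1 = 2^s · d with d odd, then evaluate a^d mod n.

n − 1 = 39240 = 2^3 · 4905, so s = 3 and d = 4905.
Repeated squaring mod 39241: 34009^1 ≡ 34009, 34009^2 ≡ 22847, 34009^4 ≡ 1627, 34009^8 ≡ 17982, 34009^16 ≡ 6484, 34009^32 ≡ 15145, 34009^64 ≡ 7380, 34009^128 ≡ 37133, 34009^256 ≡ 9431, 34009^512 ≡ 23655, 34009^1024 ≡ 21606, 34009^2048 ≡ 8300, 34009^4096 ≡ 22045.
4905 = 4096 + 512 + 256 + 32 + 8 + 1, so 34009^4905 ≡ 22045·23655·9431·15145·17982·34009 ≡ 39240 (mod 39241).

39240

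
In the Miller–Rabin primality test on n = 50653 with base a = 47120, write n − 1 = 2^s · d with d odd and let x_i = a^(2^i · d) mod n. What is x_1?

34816

n − 1 = 50652 = 2^2 · 12663, so s = 2 and d = 12663.
x_0 = 47120^12663 mod 50653 = 4397.
x_1 = 4397^2 mod 50653 = 34816.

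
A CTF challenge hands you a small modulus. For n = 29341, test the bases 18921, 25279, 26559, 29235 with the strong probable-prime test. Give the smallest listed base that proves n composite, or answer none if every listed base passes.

25279

n − 1 = 29340 = 2^2 · 7335, so s = 2 and d = 7335.
Base 18921: x_0 = 18921^7335 mod 29341 = 15361. x_0 is neither 1 nor 29340, so continue squaring. x_1 = 15361^2 mod 29341 = 29340. x_1 ≡ −1, so 18921 is not a witness.
Base 25279: x_0 = 25279^7335 mod 29341 = 6284. x_0 is neither 1 nor 29340, so continue squaring. x_1 = 6284^2 mod 29341 = 25011. Reached i = s−1 = 1 without hitting −1: 25279 is a Miller–Rabin witness and 29341 is composite.
Base 26559: x_0 = 26559^7335 mod 29341 = 14651. x_0 is neither 1 nor 29340, so continue squaring. x_1 = 14651^2 mod 29341 = 22386. Reached i = s−1 = 1 without hitting −1: 26559 is a Miller–Rabin witness and 29341 is composite.
Base 29235: x_0 = 29235^7335 mod 29341 = 6284. x_0 is neither 1 nor 29340, so continue squaring. x_1 = 6284^2 mod 29341 = 25011. Reached i = s−1 = 1 without hitting −1: 29235 is a Miller–Rabin witness and 29341 is composite.
The smallest witness among the given bases is 25279.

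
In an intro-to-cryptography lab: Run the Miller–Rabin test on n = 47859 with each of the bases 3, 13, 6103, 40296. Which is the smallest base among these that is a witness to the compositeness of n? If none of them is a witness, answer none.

n − 1 = 47858 = 2^1 · 23929, so s = 1 and d = 23929.
Base 3: x_0 = 3^23929 mod 47859 = 24930. x_0 ∉ {1, 47858} and s = 1, so 3 is a Miller–Rabin witness and 47859 is composite.
Base 13: x_0 = 13^23929 mod 47859 = 27922. x_0 ∉ {1, 47858} and s = 1, so 13 is a Miller–Rabin witness and 47859 is composite.
Base 6103: x_0 = 6103^23929 mod 47859 = 8266. x_0 ∉ {1, 47858} and s = 1, so 6103 is a Miller–Rabin witness and 47859 is composite.
Base 40296: x_0 = 40296^23929 mod 47859 = 27066. x_0 ∉ {1, 47858} and s = 1, so 40296 is a Miller–Rabin witness and 47859 is composite.
The smallest witness among the given bases is 3.

3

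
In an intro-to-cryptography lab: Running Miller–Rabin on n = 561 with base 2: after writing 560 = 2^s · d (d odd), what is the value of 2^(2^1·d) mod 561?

166

n − 1 = 560 = 2^4 · 35, so s = 4 and d = 35.
x_0 = 2^35 mod 561 = 263.
x_1 = 263^2 mod 561 = 166.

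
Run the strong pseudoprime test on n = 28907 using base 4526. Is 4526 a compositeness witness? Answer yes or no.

n − 1 = 28906 = 2^1 · 14453, so s = 1 and d = 14453.
By repeated squaring, 4526^14453 ≡ 15311 (mod 28907).
x_0 = 4526^14453 mod 28907 = 15311.
x_0 ∉ {1, 28906} and s = 1, so 4526 is a Miller–Rabin witness and 28907 is composite.

yes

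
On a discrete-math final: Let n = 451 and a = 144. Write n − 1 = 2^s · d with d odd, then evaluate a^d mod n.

n − 1 = 450 = 2^1 · 225, so s = 1 and d = 225.
Repeated squaring mod 451: 144^1 ≡ 144, 144^2 ≡ 441, 144^4 ≡ 100, 144^8 ≡ 78, 144^16 ≡ 221, 144^32 ≡ 133, 144^64 ≡ 100, 144^128 ≡ 78.
225 = 128 + 64 + 32 + 1, so 144^225 ≡ 78·100·133·144 ≡ 419 (mod 451).

419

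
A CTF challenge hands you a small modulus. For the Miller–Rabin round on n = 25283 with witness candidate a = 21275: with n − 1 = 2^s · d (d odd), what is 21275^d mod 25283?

n − 1 = 25282 = 2^1 · 12641, so s = 1 and d = 12641.
21275^12641 mod 25283 = 23240.

23240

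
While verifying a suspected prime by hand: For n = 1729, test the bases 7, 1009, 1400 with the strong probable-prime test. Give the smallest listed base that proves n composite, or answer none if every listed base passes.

7

n − 1 = 1728 = 2^6 · 27, so s = 6 and d = 27.
Base 7: x_0 = 7^27 mod 1729 = 343. x_0 is neither 1 nor 1728, so continue squaring. x_1 = 343^2 mod 1729 = 77. x_2 = 77^2 mod 1729 = 742. x_3 = 742^2 mod 1729 = 742. x_4 = 742^2 mod 1729 = 742. x_5 = 742^2 mod 1729 = 742. Reached i = s−1 = 5 without hitting −1: 7 is a Miller–Rabin witness and 1729 is composite.
Base 1009: x_0 = 1009^27 mod 1729 = 512. x_0 is neither 1 nor 1728, so continue squaring. x_1 = 512^2 mod 1729 = 1065. x_2 = 1065^2 mod 1729 = 1. x_2 = 1 but x_1 ≠ ±1, a nontrivial square root of 1 — 1009 is a witness and 1729 is composite.
Base 1400: x_0 = 1400^27 mod 1729 = 1652. x_0 is neither 1 nor 1728, so continue squaring. x_1 = 1652^2 mod 1729 = 742. x_2 = 742^2 mod 1729 = 742. x_3 = 742^2 mod 1729 = 742. x_4 = 742^2 mod 1729 = 742. x_5 = 742^2 mod 1729 = 742. Reached i = s−1 = 5 without hitting −1: 1400 is a Miller–Rabin witness and 1729 is composite.
The smallest witness among the given bases is 7.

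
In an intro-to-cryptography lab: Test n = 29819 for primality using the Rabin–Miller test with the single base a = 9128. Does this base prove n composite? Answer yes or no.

n − 1 = 29818 = 2^1 · 14909, so s = 1 and d = 14909.
By repeated squaring, 9128^14909 ≡ 29818 (mod 29819).
x_0 = 9128^14909 mod 29819 = 29818.
x_0 = 29818 ≡ −1, so 9128 is not a witness.

no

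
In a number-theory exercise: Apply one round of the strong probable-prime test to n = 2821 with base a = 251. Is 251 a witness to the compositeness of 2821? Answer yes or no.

no

n − 1 = 2820 = 2^2 · 705, so s = 2 and d = 705.
Repeated squaring mod 2821: 251^1 ≡ 251, 251^2 ≡ 939, 251^4 ≡ 1569, 251^8 ≡ 1849, 251^16 ≡ 2570, 251^32 ≡ 939, 251^64 ≡ 1569, 251^128 ≡ 1849, 251^256 ≡ 2570, 251^512 ≡ 939.
705 = 512 + 128 + 64 + 1, so 251^705 ≡ 939·1849·1569·251 ≡ 2820 (mod 2821).
x_0 = 251^705 mod 2821 = 2820.
x_0 = 2820 ≡ −1, so 251 is not a witness.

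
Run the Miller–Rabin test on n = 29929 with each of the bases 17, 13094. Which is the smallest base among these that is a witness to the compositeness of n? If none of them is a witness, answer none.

n − 1 = 29928 = 2^3 · 3741, so s = 3 and d = 3741.
Base 17: x_0 = 17^3741 mod 29929 = 4937. x_0 is neither 1 nor 29928, so continue squaring. x_1 = 4937^2 mod 29929 = 11763. x_2 = 11763^2 mod 29929 = 6402. Reached i = s−1 = 2 without hitting −1: 17 is a Miller–Rabin witness and 29929 is composite.
Base 13094: x_0 = 13094^3741 mod 29929 = 14706. x_0 is neither 1 nor 29928, so continue squaring. x_1 = 14706^2 mod 29929 = 29411. x_2 = 29411^2 mod 29929 = 28892. Reached i = s−1 = 2 without hitting −1: 13094 is a Miller–Rabin witness and 29929 is composite.
The smallest witness among the given bases is 17.

17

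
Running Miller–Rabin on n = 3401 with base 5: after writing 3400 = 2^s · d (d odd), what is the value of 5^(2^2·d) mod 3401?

n − 1 = 3400 = 2^3 · 425, so s = 3 and d = 425.
Repeated squaring mod 3401: 5^1 ≡ 5, 5^2 ≡ 25, 5^4 ≡ 625, 5^8 ≡ 2911, 5^16 ≡ 2030, 5^32 ≡ 2289, 5^64 ≡ 1981, 5^128 ≡ 3008, 5^256 ≡ 1404.
425 = 256 + 128 + 32 + 8 + 1, so 5^425 ≡ 1404·3008·2289·2911·5 ≡ 2058 (mod 3401).
x_0 = 2058.
x_1 = 2058^2 mod 3401 = 1119.
x_2 = 1119^2 mod 3401 = 593.

593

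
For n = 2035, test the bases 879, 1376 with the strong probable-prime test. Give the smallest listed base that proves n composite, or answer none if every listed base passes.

none

n − 1 = 2034 = 2^1 · 1017, so s = 1 and d = 1017.
Base 879: x_0 = 879^1017 mod 2035 = 2034. x_0 = 2034 ≡ −1, so 879 is not a witness.
Base 1376: x_0 = 1376^1017 mod 2035 = 1. x_0 = 1, so 1376 is not a witness.
No listed base is a witness for 2035.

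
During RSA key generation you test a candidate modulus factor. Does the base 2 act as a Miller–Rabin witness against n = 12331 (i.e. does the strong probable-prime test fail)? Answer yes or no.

yes

n − 1 = 12330 = 2^1 · 6165, so s = 1 and d = 6165.
Repeated squaring mod 12331: 2^1 ≡ 2, 2^2 ≡ 4, 2^4 ≡ 16, 2^8 ≡ 256, 2^16 ≡ 3881, 2^32 ≡ 6010, 2^64 ≡ 2601, 2^128 ≡ 7813, 2^256 ≡ 4519, 2^512 ≡ 1225, 2^1024 ≡ 8574, 2^2048 ≡ 8385, 2^4096 ≡ 9194.
6165 = 4096 + 2048 + 16 + 4 + 1, so 2^6165 ≡ 9194·8385·3881·16·2 ≡ 10240 (mod 12331).
x_0 = 2^6165 mod 12331 = 10240.
x_0 ∉ {1, 12330} and s = 1, so 2 is a Miller–Rabin witness and 12331 is composite.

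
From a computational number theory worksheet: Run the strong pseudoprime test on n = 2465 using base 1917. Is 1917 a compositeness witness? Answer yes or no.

n − 1 = 2464 = 2^5 · 77, so s = 5 and d = 77.
x_0 = 1917^77 mod 2465 = 1322.
x_0 is neither 1 nor 2464, so continue squaring.
x_1 = 1322^2 mod 2465 = 2464.
x_1 ≡ −1, so 1917 is not a witness.

no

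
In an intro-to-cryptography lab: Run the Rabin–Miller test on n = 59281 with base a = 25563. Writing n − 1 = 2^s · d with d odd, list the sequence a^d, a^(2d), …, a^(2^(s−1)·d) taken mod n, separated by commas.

n − 1 = 59280 = 2^4 · 3705, so s = 4 and d = 3705.
x_0 = 25563^3705 mod 59281 = 30704.
x_1 = 30704^2 mod 59281 = 49154.
x_2 = 49154^2 mod 59281 = 59280.
x_3 = 59280^2 mod 59281 = 1.

30704, 49154, 59280, 1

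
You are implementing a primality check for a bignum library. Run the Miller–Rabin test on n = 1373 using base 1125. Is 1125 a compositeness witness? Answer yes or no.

n − 1 = 1372 = 2^2 · 343, so s = 2 and d = 343.
x_0 = 1125^343 mod 1373 = 668.
x_0 is neither 1 nor 1372, so continue squaring.
x_1 = 668^2 mod 1373 = 1372.
x_1 ≡ −1, so 1125 is not a witness.

no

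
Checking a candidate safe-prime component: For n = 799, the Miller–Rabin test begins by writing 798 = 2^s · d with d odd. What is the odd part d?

Halving: 798 → 399; 399 is odd.
So 798 = 2^1 · 399.

399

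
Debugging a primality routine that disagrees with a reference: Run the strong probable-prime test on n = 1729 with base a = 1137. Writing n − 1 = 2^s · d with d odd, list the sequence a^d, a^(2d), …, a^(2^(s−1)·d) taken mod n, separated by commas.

1217, 1065, 1, 1, 1, 1

n − 1 = 1728 = 2^6 · 27, so s = 6 and d = 27.
x_0 = 1137^27 mod 1729 = 1217.
x_1 = 1217^2 mod 1729 = 1065.
x_2 = 1065^2 mod 1729 = 1.
x_3 = 1^2 mod 1729 = 1.
x_4 = 1^2 mod 1729 = 1.
x_5 = 1^2 mod 1729 = 1.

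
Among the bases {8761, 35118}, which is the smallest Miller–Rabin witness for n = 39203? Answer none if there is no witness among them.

8761

n − 1 = 39202 = 2^1 · 19601, so s = 1 and d = 19601.
Base 8761: x_0 = 8761^19601 mod 39203 = 24915. x_0 ∉ {1, 39202} and s = 1, so 8761 is a Miller–Rabin witness and 39203 is composite.
Base 35118: x_0 = 35118^19601 mod 39203 = 1628. x_0 ∉ {1, 39202} and s = 1, so 35118 is a Miller–Rabin witness and 39203 is composite.
The smallest witness among the given bases is 8761.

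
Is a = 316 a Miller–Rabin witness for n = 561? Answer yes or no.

n − 1 = 560 = 2^4 · 35, so s = 4 and d = 35.
x_0 = 316^35 mod 561 = 439.
x_0 is neither 1 nor 560, so continue squaring.
x_1 = 439^2 mod 561 = 298.
x_2 = 298^2 mod 561 = 166.
x_3 = 166^2 mod 561 = 67.
Reached i = s−1 = 3 without hitting −1: 316 is a Miller–Rabin witness and 561 is composite.

yes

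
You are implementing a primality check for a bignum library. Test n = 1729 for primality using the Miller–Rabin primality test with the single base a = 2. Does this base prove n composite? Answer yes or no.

yes

n − 1 = 1728 = 2^6 · 27, so s = 6 and d = 27.
x_0 = 2^27 mod 1729 = 645.
x_0 is neither 1 nor 1728, so continue squaring.
x_1 = 645^2 mod 1729 = 1065.
x_2 = 1065^2 mod 1729 = 1.
x_2 = 1 but x_1 ≠ ±1, a nontrivial square root of 1 — 2 is a witness and 1729 is composite.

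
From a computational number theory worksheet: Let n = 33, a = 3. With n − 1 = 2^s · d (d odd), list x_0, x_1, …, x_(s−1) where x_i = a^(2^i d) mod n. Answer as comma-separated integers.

n − 1 = 32 = 2^5 · 1, so s = 5 and d = 1.
x_0 = 3^1 mod 33 = 3.
x_1 = 3^2 mod 33 = 9.
x_2 = 9^2 mod 33 = 15.
x_3 = 15^2 mod 33 = 27.
x_4 = 27^2 mod 33 = 3.

3, 9, 15, 27, 3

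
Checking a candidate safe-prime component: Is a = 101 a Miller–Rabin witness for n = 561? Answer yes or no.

n − 1 = 560 = 2^4 · 35, so s = 4 and d = 35.
Repeated squaring mod 561: 101^1 ≡ 101, 101^2 ≡ 103, 101^4 ≡ 511, 101^8 ≡ 256, 101^16 ≡ 460, 101^32 ≡ 103.
35 = 32 + 2 + 1, so 101^35 ≡ 103·103·101 ≡ 560 (mod 561).
x_0 = 101^35 mod 561 = 560.
x_0 = 560 ≡ −1, so 101 is not a witness.

no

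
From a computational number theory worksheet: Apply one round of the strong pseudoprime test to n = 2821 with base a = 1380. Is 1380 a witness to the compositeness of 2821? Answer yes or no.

n − 1 = 2820 = 2^2 · 705, so s = 2 and d = 705.
x_0 = 1380^705 mod 2821 = 2605.
x_0 is neither 1 nor 2820, so continue squaring.
x_1 = 2605^2 mod 2821 = 1520.
Reached i = s−1 = 1 without hitting −1: 1380 is a Miller–Rabin witness and 2821 is composite.

yes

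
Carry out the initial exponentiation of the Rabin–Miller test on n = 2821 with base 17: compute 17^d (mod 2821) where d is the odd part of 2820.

n − 1 = 2820 = 2^2 · 705, so s = 2 and d = 705.
17^705 mod 2821 = 2820.

2820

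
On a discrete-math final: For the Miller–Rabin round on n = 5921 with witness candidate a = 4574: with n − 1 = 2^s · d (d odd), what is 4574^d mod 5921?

739

n − 1 = 5920 = 2^5 · 185, so s = 5 and d = 185.
4574^185 mod 5921 = 739.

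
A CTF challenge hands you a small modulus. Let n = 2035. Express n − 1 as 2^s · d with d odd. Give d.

Halving: 2034 → 1017; 1017 is odd.
So 2034 = 2^1 · 1017.

1017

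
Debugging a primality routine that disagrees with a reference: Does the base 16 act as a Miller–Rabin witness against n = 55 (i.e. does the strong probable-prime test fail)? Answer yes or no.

yes

n − 1 = 54 = 2^1 · 27, so s = 1 and d = 27.
x_0 = 16^27 mod 55 = 36.
x_0 ∉ {1, 54} and s = 1, so 16 is a Miller–Rabin witness and 55 is composite.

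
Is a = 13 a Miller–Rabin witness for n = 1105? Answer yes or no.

n − 1 = 1104 = 2^4 · 69, so s = 4 and d = 69.
Repeated squaring mod 1105: 13^1 ≡ 13, 13^2 ≡ 169, 13^4 ≡ 936, 13^8 ≡ 936, 13^16 ≡ 936, 13^32 ≡ 936, 13^64 ≡ 936.
69 = 64 + 4 + 1, so 13^69 ≡ 936·936·13 ≡ 13 (mod 1105).
x_0 = 13^69 mod 1105 = 13.
x_0 is neither 1 nor 1104, so continue squaring.
x_1 = 13^2 mod 1105 = 169.
x_2 = 169^2 mod 1105 = 936.
x_3 = 936^2 mod 1105 = 936.
Reached i = s−1 = 3 without hitting −1: 13 is a Miller–Rabin witness and 1105 is composite.

yes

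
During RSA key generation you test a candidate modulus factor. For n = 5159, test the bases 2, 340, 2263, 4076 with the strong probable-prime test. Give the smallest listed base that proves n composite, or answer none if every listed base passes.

n − 1 = 5158 = 2^1 · 2579, so s = 1 and d = 2579.
Base 2: x_0 = 2^2579 mod 5159 = 501. x_0 ∉ {1, 5158} and s = 1, so 2 is a Miller–Rabin witness and 5159 is composite.
Base 340: x_0 = 340^2579 mod 5159 = 2991. x_0 ∉ {1, 5158} and s = 1, so 340 is a Miller–Rabin witness and 5159 is composite.
Base 2263: x_0 = 2263^2579 mod 5159 = 2482. x_0 ∉ {1, 5158} and s = 1, so 2263 is a Miller–Rabin witness and 5159 is composite.
Base 4076: x_0 = 4076^2579 mod 5159 = 3434. x_0 ∉ {1, 5158} and s = 1, so 4076 is a Miller–Rabin witness and 5159 is composite.
The smallest witness among the given bases is 2.

2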